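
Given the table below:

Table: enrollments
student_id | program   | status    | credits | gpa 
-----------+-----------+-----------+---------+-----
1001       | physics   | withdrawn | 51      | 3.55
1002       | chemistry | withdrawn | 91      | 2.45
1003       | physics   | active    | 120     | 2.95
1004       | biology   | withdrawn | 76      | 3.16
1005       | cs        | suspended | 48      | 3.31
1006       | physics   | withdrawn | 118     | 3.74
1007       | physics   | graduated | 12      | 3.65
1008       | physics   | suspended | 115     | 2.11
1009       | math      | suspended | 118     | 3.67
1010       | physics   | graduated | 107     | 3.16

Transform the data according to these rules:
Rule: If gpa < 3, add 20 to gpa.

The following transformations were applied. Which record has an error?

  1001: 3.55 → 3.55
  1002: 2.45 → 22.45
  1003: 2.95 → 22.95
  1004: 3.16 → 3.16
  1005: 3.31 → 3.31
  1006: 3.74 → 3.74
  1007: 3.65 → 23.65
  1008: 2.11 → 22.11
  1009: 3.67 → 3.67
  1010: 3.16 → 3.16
Record 1007 has an error. The correct transformed value should be 3.65, not 23.65.

Step 1: Check each record against the rule
Step 2: Record 1007 has gpa = 3.65
Step 3: Since 3.65 >= 3, the bonus should not have been applied
Step 4: Correct value = 3.65, but claimed value = 23.65
Conclusion: Record 1007 has the error.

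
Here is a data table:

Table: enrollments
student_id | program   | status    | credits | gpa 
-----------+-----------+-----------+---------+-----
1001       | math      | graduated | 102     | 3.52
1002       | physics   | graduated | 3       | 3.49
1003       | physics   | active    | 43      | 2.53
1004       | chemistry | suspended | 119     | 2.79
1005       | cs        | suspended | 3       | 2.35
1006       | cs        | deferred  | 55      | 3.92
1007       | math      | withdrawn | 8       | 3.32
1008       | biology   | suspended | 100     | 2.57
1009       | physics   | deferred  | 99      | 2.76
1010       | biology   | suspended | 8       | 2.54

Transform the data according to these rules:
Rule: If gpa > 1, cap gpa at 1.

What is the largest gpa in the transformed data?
1

Step 1: Original maximum gpa = 3.92
Step 2: Apply cap at 1
Step 3: 10 records had gpa > 1 and were capped
Step 4: Maximum after transformation = 1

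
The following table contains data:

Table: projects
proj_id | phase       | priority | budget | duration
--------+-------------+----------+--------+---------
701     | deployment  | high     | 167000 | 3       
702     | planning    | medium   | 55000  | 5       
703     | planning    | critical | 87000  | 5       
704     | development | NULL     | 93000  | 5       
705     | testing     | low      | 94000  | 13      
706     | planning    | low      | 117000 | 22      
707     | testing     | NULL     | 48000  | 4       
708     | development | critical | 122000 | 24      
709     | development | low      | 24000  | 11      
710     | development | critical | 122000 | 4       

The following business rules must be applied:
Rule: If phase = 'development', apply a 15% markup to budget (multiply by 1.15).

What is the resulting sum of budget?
983150.0

Step 1: Records with phase = 'development' have total budget = 361000
Step 2: Apply multiplier: 361000 × 1.15 = 415150.0
Step 3: Other records total: 568000
Step 4: Final sum = 415150.0 + 568000 = 983150.0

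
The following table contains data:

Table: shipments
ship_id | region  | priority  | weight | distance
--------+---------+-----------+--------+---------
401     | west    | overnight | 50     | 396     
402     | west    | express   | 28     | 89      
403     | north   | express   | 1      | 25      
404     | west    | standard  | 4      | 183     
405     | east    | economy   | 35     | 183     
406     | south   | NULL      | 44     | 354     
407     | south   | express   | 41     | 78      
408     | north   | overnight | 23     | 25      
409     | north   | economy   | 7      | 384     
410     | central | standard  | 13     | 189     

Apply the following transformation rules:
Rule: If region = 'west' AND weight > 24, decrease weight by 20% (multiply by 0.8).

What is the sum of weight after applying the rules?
230.4

Step 1: Find records where region = 'west' AND weight > 24
Step 2: 2 records match, summing to 78
Step 3: After multiplier: 78 × 0.8 = 62.4
Step 4: Unaffected records sum: 168
Step 5: Final sum = 62.4 + 168 = 230.4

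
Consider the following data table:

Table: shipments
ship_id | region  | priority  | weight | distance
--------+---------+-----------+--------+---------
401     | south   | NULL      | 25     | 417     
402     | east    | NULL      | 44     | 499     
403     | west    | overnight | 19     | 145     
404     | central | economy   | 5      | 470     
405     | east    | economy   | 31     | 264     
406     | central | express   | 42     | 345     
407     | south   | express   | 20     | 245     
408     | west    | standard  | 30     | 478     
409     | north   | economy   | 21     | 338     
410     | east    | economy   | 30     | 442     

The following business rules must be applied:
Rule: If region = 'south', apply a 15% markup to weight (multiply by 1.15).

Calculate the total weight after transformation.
273.75

Step 1: Records with region = 'south' have total weight = 45
Step 2: Apply multiplier: 45 × 1.15 = 51.75
Step 3: Other records total: 222
Step 4: Final sum = 51.75 + 222 = 273.75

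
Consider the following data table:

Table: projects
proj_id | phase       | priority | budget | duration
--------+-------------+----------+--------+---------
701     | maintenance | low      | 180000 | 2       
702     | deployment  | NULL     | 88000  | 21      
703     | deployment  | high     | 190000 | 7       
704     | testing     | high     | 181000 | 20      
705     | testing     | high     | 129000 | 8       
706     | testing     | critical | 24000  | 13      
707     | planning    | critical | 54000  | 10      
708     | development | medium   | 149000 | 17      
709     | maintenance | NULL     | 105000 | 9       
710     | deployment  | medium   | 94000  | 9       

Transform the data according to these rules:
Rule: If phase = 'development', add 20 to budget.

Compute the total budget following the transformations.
1194020

Step 1: Count records where phase = 'development': 1
Step 2: Total bonus added: 1 × 20 = 20
Step 3: Original sum of budget: 1194000
Step 4: Final sum = 1194000 + 20 = 1194020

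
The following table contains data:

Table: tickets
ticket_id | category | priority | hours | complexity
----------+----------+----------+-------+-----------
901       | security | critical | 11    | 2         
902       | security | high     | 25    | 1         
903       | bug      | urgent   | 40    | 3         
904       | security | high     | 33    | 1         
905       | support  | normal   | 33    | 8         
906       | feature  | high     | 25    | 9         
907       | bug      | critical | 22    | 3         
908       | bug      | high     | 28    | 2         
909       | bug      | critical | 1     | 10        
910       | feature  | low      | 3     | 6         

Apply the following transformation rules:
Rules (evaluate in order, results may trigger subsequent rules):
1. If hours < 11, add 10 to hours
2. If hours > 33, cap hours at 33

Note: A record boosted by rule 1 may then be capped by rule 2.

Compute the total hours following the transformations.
234

Step 1: Apply rule 1 to records with hours < 11
  - 2 records get bonus of 10
  - Of these, 0 records then exceed 33 and get capped
Step 2: Apply rule 2 to records with hours > 33
  - 1 records (original) are capped
Step 3: Calculate final sum = 234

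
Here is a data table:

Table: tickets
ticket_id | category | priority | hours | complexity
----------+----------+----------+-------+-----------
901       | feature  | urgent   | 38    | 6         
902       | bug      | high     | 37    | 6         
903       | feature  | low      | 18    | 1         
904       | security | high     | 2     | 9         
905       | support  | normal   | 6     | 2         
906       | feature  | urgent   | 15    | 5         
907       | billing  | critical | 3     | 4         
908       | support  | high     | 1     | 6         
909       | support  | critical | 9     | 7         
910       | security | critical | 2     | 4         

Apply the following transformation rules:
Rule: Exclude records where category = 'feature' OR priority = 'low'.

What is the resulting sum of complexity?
38

Step 1: Find records where category = 'feature' OR priority = 'low'
Step 2: 3 records match, summing to 12
Step 3: Original sum: 50
Step 4: Remaining sum = 50 - 12 = 38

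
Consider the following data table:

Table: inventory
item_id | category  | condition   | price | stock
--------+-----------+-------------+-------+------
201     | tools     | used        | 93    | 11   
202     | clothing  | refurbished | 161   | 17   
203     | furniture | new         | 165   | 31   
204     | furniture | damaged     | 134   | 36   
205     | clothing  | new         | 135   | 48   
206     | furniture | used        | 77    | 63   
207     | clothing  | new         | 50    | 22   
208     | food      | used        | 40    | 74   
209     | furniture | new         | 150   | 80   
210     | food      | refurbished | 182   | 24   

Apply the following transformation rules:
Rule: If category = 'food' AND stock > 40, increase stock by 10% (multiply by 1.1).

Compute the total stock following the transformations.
413.4

Step 1: Find records where category = 'food' AND stock > 40
Step 2: 1 records match, summing to 74
Step 3: After multiplier: 74 × 1.1 = 81.4
Step 4: Unaffected records sum: 332
Step 5: Final sum = 81.4 + 332 = 413.4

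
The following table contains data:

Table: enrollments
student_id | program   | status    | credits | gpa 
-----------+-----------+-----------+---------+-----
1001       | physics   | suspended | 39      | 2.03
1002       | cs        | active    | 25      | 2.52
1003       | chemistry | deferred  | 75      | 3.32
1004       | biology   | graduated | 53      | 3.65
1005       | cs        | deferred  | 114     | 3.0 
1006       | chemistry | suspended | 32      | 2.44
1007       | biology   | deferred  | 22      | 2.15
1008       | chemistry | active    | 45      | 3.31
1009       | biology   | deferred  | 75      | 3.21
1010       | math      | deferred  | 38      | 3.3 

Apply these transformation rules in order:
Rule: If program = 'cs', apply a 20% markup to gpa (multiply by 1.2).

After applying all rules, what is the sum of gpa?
30.03

Step 1: Records with program = 'cs' have total gpa = 5.52
Step 2: Apply multiplier: 5.52 × 1.2 = 6.62
Step 3: Other records total: 23.41
Step 4: Final sum = 6.62 + 23.41 = 30.03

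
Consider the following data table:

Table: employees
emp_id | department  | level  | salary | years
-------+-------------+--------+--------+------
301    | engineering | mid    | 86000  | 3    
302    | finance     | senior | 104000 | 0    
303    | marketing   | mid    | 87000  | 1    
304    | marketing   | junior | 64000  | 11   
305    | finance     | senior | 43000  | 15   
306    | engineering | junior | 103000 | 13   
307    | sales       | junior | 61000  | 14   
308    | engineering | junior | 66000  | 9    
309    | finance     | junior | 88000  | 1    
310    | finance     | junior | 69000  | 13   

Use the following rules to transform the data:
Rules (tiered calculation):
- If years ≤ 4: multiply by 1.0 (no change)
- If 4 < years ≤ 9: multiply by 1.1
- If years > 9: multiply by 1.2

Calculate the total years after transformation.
94.1

Step 1: Tier 1 (years ≤ 4): 4 records, sum = 5 × 1.0 = 5.0
Step 2: Tier 2 (4 < years ≤ 9): 1 records, sum = 9 × 1.1 = 9.9
Step 3: Tier 3 (years > 9): 5 records, sum = 66 × 1.2 = 79.2
Step 4: Final sum = 5.0 + 9.9 + 79.2 = 94.1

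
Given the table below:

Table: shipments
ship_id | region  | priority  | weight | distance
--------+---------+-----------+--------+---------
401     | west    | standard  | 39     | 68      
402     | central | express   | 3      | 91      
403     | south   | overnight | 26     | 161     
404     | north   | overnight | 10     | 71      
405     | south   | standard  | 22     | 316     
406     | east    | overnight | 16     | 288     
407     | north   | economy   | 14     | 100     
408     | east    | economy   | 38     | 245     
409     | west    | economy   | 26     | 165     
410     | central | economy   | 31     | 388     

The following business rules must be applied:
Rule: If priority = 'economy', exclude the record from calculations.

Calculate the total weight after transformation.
116

Step 1: Identify records where priority = 'economy'
Step 2: The excluded records sum to 109
Step 3: Original total weight = 225
Step 4: Remaining total = 225 - 109 = 116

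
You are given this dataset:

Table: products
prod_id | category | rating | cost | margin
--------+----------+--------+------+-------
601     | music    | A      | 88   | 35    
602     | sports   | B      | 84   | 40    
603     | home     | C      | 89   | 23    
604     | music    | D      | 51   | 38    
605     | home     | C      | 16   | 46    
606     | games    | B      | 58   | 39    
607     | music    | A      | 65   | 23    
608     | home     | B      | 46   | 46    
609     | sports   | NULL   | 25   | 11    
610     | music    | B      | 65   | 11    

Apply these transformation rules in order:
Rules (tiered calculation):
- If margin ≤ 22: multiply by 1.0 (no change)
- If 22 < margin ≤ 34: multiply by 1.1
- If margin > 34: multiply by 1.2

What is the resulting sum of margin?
365.4

Step 1: Tier 1 (margin ≤ 22): 2 records, sum = 22 × 1.0 = 22.0
Step 2: Tier 2 (22 < margin ≤ 34): 2 records, sum = 46 × 1.1 = 50.6
Step 3: Tier 3 (margin > 34): 6 records, sum = 244 × 1.2 = 292.8
Step 4: Final sum = 22.0 + 50.6 + 292.8 = 365.4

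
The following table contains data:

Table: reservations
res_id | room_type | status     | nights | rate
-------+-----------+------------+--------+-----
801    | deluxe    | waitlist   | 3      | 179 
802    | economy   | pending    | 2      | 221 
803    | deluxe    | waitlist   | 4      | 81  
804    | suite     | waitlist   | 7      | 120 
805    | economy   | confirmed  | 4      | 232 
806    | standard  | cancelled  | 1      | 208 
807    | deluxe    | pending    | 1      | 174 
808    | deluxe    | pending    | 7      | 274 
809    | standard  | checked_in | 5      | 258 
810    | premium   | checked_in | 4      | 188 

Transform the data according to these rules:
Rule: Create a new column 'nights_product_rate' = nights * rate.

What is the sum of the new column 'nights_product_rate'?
7413

Step 1: For each record, compute nights * rate
Example calculations:
  3 * 179 = 537
  2 * 221 = 442
  4 * 81 = 324
  ...
Step 2: Sum all derived values
Step 3: Total = 7413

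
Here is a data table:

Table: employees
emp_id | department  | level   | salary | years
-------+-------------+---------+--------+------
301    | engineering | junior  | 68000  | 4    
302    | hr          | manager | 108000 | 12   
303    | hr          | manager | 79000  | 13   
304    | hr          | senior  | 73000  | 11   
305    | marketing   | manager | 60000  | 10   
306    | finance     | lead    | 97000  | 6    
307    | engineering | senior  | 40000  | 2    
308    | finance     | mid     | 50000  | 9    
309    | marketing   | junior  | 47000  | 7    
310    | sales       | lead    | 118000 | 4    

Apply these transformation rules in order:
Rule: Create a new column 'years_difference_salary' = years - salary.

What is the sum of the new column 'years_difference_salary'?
-739922

Step 1: For each record, compute years - salary
Example calculations:
  4 - 68000 = -67996
  12 - 108000 = -107988
  13 - 79000 = -78987
  ...
Step 2: Sum all derived values
Step 3: Total = -739922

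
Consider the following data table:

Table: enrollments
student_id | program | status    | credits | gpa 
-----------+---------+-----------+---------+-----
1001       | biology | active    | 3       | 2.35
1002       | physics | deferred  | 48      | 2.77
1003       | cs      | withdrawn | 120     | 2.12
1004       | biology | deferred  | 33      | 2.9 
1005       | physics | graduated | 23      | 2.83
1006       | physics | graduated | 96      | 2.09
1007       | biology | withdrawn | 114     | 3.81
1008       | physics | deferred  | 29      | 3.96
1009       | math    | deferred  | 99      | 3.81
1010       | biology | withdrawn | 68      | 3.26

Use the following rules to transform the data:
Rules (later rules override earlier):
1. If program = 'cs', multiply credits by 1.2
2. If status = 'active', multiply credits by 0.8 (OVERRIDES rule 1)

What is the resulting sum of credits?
656.4

Step 1: Rule 2 takes priority for records with status = 'active'
  - 1 records: 3 × 0.8 = 2.4
Step 2: Rule 1 applies to remaining records with program = 'cs'
  - 1 records: 120 × 1.2 = 144.0
Step 3: Other records unchanged: 510
Step 4: Final sum = 2.4 + 144.0 + 510 = 656.4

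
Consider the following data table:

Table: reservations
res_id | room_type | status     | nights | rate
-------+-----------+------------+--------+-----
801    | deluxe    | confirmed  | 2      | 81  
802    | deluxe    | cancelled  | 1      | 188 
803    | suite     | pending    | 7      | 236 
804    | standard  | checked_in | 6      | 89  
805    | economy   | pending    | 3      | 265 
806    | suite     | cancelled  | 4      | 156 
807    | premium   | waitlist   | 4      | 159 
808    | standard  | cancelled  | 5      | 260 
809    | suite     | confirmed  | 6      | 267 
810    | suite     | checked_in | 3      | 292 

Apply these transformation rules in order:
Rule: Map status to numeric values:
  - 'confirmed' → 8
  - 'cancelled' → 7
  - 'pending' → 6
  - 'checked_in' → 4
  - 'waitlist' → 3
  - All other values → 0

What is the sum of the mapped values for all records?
60

Step 1: Apply mapping to each record
Step 2: Count by status:
  'confirmed': 2 records × 8 = 16
  'cancelled': 3 records × 7 = 21
  'pending': 2 records × 6 = 12
  'checked_in': 2 records × 4 = 8
  'waitlist': 1 records × 3 = 3
Step 3: Sum all mapped values = 60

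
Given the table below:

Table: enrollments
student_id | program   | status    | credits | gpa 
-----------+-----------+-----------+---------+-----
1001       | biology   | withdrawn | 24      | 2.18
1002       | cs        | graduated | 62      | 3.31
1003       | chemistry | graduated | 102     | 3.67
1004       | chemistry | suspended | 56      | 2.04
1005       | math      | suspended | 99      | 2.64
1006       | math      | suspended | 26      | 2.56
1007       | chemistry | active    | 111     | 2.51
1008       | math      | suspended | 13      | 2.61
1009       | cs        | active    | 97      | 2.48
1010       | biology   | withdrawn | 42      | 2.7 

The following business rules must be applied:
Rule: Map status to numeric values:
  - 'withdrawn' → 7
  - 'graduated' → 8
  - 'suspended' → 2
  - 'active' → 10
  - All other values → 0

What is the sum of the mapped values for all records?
58

Step 1: Apply mapping to each record
Step 2: Count by status:
  'withdrawn': 2 records × 7 = 14
  'graduated': 2 records × 8 = 16
  'suspended': 4 records × 2 = 8
  'active': 2 records × 10 = 20
Step 3: Sum all mapped values = 58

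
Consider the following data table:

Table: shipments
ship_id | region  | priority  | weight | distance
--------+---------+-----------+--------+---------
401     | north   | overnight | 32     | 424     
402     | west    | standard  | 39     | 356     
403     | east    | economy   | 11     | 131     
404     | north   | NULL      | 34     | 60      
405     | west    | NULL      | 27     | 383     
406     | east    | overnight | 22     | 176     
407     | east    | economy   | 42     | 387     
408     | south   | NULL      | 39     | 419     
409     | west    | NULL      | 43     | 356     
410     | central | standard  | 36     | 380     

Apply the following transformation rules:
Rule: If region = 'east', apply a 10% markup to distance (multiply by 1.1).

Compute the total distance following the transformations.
3141.4

Step 1: Records with region = 'east' have total distance = 694
Step 2: Apply multiplier: 694 × 1.1 = 763.4
Step 3: Other records total: 2378
Step 4: Final sum = 763.4 + 2378 = 3141.4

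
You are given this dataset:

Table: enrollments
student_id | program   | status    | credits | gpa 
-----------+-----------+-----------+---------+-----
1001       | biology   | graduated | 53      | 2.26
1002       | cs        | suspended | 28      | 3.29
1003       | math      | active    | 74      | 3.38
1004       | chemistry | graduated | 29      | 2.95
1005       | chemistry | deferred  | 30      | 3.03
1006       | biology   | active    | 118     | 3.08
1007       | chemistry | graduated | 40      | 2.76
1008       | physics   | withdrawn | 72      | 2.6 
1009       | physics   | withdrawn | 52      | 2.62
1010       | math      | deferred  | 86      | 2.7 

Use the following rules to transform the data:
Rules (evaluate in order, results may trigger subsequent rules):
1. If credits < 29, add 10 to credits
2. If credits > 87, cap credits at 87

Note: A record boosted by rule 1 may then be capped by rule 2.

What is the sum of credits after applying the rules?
561

Step 1: Apply rule 1 to records with credits < 29
  - 1 records get bonus of 10
  - Of these, 0 records then exceed 87 and get capped
Step 2: Apply rule 2 to records with credits > 87
  - 1 records (original) are capped
Step 3: Calculate final sum = 561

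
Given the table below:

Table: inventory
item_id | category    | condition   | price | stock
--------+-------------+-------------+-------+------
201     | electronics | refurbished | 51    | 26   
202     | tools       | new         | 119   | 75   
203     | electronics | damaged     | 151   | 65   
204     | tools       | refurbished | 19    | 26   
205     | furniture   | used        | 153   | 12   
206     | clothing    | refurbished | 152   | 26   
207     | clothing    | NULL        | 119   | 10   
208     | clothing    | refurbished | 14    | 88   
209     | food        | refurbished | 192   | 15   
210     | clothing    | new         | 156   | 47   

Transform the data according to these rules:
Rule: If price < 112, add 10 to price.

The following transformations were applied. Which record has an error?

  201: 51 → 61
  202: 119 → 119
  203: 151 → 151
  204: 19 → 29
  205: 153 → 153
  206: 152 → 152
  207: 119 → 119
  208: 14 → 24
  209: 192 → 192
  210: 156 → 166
Record 210 has an error. The correct transformed value should be 156, not 166.

Step 1: Check each record against the rule
Step 2: Record 210 has price = 156
Step 3: Since 156 >= 112, the bonus should not have been applied
Step 4: Correct value = 156, but claimed value = 166
Conclusion: Record 210 has the error.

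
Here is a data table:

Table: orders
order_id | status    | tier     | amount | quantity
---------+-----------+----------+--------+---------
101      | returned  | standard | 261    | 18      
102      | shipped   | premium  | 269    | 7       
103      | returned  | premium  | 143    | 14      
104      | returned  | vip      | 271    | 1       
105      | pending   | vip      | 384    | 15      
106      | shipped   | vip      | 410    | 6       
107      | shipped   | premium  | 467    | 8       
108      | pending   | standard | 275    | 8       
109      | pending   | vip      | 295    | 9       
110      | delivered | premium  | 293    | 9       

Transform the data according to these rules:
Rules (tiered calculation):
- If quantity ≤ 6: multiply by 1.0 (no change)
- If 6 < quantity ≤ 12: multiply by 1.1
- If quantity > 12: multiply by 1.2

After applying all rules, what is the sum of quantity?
108.5

Step 1: Tier 1 (quantity ≤ 6): 2 records, sum = 7 × 1.0 = 7.0
Step 2: Tier 2 (6 < quantity ≤ 12): 5 records, sum = 41 × 1.1 = 45.1
Step 3: Tier 3 (quantity > 12): 3 records, sum = 47 × 1.2 = 56.4
Step 4: Final sum = 7.0 + 45.1 + 56.4 = 108.5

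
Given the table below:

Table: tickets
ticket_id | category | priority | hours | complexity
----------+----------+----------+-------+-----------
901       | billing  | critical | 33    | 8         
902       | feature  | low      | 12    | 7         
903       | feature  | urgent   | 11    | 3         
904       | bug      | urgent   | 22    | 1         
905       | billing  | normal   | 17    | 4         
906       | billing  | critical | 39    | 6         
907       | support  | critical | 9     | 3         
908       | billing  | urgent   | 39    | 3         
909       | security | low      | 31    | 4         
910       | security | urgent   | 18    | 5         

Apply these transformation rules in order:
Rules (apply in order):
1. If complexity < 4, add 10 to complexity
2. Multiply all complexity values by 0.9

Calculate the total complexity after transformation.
75.6

Step 1: Apply Rule 1 - Add 10 to records with complexity < 4
  - 4 records affected: 10 + (4 × 10) = 50
  - Unaffected records: 34
  - Sum after Rule 1: 84
Step 2: Apply Rule 2 - Multiply all by 0.9
  - 84 × 0.9 = 75.6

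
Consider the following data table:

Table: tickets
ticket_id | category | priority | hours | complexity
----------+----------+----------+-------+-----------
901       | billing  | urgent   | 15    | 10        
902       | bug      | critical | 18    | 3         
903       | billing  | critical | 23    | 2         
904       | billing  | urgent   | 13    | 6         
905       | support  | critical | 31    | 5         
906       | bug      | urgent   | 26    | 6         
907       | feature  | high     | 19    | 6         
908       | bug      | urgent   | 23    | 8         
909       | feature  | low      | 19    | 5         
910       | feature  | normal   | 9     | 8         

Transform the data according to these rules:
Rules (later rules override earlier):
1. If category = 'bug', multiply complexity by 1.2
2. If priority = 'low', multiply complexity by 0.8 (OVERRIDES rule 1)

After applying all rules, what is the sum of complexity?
61.4

Step 1: Rule 2 takes priority for records with priority = 'low'
  - 1 records: 5 × 0.8 = 4.0
Step 2: Rule 1 applies to remaining records with category = 'bug'
  - 3 records: 17 × 1.2 = 20.4
Step 3: Other records unchanged: 37
Step 4: Final sum = 4.0 + 20.4 + 37 = 61.4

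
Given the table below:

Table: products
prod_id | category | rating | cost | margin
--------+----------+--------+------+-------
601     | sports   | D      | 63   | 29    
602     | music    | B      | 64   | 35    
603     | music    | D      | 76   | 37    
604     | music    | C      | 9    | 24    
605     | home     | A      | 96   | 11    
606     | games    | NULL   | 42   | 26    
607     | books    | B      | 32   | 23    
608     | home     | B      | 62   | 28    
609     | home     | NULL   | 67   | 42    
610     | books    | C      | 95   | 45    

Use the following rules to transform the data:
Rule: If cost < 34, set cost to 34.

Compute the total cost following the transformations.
633

Step 1: 2 records have cost < 34
Step 2: These records originally summed to 41
Step 3: After setting to minimum: 2 × 34 = 68
Step 4: Unaffected records sum: 565
Step 5: Final sum = 68 + 565 = 633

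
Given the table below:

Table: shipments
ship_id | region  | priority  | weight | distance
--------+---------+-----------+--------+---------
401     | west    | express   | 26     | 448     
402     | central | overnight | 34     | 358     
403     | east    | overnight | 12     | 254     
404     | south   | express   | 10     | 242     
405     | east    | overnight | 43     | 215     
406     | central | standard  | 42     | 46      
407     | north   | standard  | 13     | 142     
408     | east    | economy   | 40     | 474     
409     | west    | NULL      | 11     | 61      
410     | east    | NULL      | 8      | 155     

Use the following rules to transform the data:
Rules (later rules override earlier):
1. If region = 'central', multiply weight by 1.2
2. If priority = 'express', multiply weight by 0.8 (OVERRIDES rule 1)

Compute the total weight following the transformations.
247.0

Step 1: Rule 2 takes priority for records with priority = 'express'
  - 2 records: 36 × 0.8 = 28.8
Step 2: Rule 1 applies to remaining records with region = 'central'
  - 2 records: 76 × 1.2 = 91.2
Step 3: Other records unchanged: 127
Step 4: Final sum = 28.8 + 91.2 + 127 = 247.0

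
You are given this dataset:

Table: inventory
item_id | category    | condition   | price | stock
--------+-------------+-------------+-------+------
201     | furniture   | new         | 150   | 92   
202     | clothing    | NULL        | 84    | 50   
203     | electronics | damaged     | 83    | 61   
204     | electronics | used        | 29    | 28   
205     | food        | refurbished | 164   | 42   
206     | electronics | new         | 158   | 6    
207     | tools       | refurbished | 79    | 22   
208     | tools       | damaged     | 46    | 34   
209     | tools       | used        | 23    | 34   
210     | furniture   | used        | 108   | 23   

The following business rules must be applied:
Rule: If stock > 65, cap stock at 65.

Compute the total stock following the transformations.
365

Step 1: 1 records have stock > 65
Step 2: These records originally summed to 92
Step 3: After capping: 1 × 65 = 65
Step 4: Unaffected records sum: 300
Step 5: Final sum = 65 + 300 = 365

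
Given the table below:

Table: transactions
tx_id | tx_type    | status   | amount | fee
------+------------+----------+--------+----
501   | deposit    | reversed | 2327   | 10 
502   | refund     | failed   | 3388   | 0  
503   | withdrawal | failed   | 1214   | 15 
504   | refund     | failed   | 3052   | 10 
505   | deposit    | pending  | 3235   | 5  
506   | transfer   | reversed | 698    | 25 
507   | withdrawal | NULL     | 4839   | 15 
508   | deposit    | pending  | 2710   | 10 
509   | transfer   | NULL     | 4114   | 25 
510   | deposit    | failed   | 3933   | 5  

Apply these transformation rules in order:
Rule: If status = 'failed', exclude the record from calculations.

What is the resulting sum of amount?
17923

Step 1: Identify records where status = 'failed'
Step 2: The excluded records sum to 11587
Step 3: Original total amount = 29510
Step 4: Remaining total = 29510 - 11587 = 17923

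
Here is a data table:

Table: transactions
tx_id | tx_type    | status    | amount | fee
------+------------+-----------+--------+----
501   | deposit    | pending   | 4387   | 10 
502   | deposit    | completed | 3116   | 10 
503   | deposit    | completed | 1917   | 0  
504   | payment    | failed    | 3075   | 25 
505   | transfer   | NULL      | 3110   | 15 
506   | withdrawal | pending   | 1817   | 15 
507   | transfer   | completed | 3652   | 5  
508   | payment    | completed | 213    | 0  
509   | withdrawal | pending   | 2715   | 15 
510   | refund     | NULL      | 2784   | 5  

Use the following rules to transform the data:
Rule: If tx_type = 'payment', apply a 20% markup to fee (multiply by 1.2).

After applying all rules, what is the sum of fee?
105.0

Step 1: Records with tx_type = 'payment' have total fee = 25
Step 2: Apply multiplier: 25 × 1.2 = 30.0
Step 3: Other records total: 75
Step 4: Final sum = 30.0 + 75 = 105.0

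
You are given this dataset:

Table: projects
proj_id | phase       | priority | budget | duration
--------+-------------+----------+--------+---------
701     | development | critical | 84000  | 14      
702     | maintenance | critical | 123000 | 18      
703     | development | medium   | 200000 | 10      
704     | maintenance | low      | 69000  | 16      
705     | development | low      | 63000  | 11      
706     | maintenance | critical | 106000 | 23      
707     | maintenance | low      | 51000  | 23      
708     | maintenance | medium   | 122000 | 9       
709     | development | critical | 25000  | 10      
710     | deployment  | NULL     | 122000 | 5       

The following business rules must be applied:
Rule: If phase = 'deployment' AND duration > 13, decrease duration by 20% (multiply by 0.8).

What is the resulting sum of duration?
139

Step 1: Find records where phase = 'deployment' AND duration > 13
Step 2: 0 records match, summing to 0
Step 3: After multiplier: 0 × 0.8 = 0.0
Step 4: Unaffected records sum: 139
Step 5: Final sum = 0.0 + 139 = 139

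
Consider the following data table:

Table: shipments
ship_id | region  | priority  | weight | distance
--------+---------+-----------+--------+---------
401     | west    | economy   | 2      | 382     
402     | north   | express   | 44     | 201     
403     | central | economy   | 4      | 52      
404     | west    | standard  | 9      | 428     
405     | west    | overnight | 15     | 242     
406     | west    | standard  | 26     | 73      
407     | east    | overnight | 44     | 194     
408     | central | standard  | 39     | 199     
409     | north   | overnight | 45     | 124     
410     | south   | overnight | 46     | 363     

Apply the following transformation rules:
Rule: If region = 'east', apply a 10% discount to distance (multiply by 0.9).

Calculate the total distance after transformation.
2238.6

Step 1: Records with region = 'east' have total distance = 194
Step 2: Apply multiplier: 194 × 0.9 = 174.6
Step 3: Other records total: 2064
Step 4: Final sum = 174.6 + 2064 = 2238.6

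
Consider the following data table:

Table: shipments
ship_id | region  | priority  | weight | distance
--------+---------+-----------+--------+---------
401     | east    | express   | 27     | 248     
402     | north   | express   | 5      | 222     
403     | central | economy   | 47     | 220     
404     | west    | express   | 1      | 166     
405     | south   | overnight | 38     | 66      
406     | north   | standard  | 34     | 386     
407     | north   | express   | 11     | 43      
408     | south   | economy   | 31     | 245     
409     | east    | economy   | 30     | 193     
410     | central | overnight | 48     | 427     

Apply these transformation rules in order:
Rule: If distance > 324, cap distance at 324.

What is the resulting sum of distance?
2051

Step 1: 2 records have distance > 324
Step 2: These records originally summed to 813
Step 3: After capping: 2 × 324 = 648
Step 4: Unaffected records sum: 1403
Step 5: Final sum = 648 + 1403 = 2051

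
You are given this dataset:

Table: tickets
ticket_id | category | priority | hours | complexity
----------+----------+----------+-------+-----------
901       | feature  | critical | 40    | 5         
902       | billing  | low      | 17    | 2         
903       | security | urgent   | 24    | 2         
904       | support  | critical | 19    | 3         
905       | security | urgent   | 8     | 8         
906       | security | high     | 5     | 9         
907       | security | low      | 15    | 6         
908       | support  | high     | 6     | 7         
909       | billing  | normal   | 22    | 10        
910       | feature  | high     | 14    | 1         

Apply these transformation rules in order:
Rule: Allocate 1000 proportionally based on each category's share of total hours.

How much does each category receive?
billing: 229.41, feature: 317.65, security: 305.88, support: 147.06

Step 1: Calculate total hours = 170
Step 2: Calculate each category's proportion:
  billing: 39/170 = 22.94% → 229.41
  feature: 54/170 = 31.76% → 317.65
  security: 52/170 = 30.59% → 305.88
  support: 25/170 = 14.71% → 147.06
Step 3: Verify: sum of allocations ≈ 1000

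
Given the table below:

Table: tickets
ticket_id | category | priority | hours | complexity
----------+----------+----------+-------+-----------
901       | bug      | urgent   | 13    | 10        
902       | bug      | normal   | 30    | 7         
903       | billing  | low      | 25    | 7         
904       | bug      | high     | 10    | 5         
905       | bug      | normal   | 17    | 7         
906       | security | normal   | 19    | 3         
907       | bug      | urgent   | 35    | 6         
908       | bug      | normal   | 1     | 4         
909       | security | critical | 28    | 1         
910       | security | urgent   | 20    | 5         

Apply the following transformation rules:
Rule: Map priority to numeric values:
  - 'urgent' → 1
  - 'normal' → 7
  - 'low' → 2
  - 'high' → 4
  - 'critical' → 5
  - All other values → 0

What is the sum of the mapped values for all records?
42

Step 1: Apply mapping to each record
Step 2: Count by status:
  'urgent': 3 records × 1 = 3
  'normal': 4 records × 7 = 28
  'low': 1 records × 2 = 2
  'high': 1 records × 4 = 4
  'critical': 1 records × 5 = 5
Step 3: Sum all mapped values = 42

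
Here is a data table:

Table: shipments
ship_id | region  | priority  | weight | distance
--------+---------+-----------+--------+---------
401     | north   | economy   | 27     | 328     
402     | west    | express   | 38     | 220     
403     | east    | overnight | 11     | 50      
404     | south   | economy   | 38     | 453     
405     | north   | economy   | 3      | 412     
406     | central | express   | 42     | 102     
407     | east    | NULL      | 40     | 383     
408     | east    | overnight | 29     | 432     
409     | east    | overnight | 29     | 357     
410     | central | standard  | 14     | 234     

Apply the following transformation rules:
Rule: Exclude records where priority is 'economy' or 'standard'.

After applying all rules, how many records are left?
6

Step 1: Count records to exclude
  - 3 (economy) + 1 (standard) = 4 records
Step 2: Total records: 10
Step 3: Remaining = 10 - 4 = 6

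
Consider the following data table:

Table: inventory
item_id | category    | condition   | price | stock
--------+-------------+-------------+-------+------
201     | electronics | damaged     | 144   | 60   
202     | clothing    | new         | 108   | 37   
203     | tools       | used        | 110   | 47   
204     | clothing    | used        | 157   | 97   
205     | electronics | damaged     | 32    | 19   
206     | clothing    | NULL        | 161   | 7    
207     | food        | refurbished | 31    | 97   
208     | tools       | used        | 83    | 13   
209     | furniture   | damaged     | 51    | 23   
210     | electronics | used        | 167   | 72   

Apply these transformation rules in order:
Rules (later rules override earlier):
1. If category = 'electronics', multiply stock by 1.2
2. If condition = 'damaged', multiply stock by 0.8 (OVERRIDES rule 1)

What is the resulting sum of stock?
466.0

Step 1: Rule 2 takes priority for records with condition = 'damaged'
  - 3 records: 102 × 0.8 = 81.6
Step 2: Rule 1 applies to remaining records with category = 'electronics'
  - 1 records: 72 × 1.2 = 86.4
Step 3: Other records unchanged: 298
Step 4: Final sum = 81.6 + 86.4 + 298 = 466.0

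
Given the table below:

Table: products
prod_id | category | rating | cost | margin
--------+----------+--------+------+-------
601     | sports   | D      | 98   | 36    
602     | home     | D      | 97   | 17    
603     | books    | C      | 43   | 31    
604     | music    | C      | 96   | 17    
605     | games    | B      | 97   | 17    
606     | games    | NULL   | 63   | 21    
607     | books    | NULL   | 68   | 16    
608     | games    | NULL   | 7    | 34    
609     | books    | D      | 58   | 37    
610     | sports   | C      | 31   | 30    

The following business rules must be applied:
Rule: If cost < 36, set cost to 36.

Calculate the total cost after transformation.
692

Step 1: 2 records have cost < 36
Step 2: These records originally summed to 38
Step 3: After setting to minimum: 2 × 36 = 72
Step 4: Unaffected records sum: 620
Step 5: Final sum = 72 + 620 = 692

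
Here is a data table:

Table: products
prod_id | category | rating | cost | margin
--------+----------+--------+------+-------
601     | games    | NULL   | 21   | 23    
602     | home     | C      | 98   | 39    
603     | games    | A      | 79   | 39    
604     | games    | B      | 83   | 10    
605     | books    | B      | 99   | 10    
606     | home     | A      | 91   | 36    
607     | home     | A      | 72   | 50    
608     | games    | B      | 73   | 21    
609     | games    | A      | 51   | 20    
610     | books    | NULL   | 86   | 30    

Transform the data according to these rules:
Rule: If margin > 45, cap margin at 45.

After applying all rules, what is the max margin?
45

Step 1: Original maximum margin = 50
Step 2: Apply cap at 45
Step 3: 1 records had margin > 45 and were capped
Step 4: Maximum after transformation = 45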